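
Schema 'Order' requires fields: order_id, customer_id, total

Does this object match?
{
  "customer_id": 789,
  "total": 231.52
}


Checking required fields...
Missing: order_id
Invalid - missing required field 'order_id'


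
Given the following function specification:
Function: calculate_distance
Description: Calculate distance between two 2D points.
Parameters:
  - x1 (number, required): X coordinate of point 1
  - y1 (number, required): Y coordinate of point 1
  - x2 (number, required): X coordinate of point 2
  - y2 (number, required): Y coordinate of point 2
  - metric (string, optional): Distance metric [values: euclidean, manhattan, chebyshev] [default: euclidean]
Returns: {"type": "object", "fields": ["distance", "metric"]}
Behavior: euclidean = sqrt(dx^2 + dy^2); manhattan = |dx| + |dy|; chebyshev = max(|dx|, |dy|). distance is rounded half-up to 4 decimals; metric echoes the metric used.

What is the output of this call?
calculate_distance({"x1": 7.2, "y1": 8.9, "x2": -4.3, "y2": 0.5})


Defaults applied: metric=euclidean
|dx| = |-4.3 - 7.2| = 11.5; |dy| = |0.5 - 8.9| = 8.4
euclidean: sqrt(11.5^2 + 8.4^2) = sqrt(202.81) = 14.241138
Round to 4 decimals: 14.2411
Output:
{"distance": 14.2411, "metric": "euclidean"}


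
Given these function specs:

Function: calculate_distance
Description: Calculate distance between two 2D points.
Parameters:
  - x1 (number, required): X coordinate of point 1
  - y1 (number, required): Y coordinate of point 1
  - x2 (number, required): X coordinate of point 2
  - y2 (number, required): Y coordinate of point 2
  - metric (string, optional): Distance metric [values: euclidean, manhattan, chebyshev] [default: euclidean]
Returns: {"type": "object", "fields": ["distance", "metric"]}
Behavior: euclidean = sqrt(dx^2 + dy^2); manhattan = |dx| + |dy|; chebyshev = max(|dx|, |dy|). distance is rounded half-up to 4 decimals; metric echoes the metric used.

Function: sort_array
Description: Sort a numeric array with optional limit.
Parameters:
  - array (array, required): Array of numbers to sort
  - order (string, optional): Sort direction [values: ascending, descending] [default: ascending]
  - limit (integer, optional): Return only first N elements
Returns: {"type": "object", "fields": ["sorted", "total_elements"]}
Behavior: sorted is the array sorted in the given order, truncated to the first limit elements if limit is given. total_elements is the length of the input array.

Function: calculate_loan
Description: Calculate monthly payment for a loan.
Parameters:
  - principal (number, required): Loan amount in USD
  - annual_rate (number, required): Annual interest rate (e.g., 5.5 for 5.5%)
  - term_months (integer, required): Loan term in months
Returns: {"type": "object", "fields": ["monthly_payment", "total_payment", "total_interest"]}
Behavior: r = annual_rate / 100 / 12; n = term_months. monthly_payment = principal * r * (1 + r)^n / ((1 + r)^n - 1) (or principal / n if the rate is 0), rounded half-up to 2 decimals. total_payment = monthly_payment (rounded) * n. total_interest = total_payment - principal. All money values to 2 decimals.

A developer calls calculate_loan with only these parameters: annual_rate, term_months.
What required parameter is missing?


Required parameters: principal, annual_rate, term_months
Provided: annual_rate, term_months
Missing: principal
principal


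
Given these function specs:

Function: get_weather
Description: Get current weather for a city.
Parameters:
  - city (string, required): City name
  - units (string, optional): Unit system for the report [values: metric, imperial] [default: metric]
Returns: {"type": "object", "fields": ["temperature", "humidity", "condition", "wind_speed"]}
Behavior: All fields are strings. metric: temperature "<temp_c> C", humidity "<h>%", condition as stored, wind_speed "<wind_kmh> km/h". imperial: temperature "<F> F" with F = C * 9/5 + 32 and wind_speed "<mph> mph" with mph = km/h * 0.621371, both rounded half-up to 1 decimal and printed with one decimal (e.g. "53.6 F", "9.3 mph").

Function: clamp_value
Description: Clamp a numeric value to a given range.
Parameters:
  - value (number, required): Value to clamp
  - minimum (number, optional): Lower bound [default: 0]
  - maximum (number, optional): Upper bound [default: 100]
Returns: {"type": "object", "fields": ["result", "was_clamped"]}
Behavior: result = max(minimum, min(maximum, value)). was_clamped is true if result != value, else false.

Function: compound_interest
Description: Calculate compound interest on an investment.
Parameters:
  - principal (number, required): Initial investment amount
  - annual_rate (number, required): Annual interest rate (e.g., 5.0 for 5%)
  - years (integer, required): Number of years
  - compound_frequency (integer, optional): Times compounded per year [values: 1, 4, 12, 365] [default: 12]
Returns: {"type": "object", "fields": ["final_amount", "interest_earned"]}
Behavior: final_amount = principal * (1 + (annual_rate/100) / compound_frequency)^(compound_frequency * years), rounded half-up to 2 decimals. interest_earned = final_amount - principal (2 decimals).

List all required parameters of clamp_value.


Parameters of clamp_value and their required/optional flag:
  value: required
  minimum: optional
  maximum: optional
value


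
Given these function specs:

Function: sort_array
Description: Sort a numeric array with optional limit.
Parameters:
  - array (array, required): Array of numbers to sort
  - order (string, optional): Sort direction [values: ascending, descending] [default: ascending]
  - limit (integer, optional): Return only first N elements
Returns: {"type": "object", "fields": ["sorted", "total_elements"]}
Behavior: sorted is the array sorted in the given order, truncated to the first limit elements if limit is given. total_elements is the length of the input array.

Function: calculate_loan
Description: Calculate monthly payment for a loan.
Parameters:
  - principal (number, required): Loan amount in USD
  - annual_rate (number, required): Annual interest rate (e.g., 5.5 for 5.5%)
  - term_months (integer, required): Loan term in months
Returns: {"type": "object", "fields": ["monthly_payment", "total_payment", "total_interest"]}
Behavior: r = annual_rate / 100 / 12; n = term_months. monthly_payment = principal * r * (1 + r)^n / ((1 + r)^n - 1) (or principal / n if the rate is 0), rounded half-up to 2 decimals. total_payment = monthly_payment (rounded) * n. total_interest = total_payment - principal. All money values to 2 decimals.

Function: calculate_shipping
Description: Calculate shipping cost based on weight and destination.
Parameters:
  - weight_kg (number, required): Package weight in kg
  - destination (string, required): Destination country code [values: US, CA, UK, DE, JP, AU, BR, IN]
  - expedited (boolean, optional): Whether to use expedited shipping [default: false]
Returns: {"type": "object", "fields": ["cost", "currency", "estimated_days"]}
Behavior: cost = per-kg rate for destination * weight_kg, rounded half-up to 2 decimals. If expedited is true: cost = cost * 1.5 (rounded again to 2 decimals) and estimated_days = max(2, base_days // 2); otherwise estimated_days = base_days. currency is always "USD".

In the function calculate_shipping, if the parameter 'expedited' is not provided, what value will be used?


The calculate_shipping spec declares:
  - expedited (boolean, optional): Whether to use expedited shipping [default: false]
Default:
false


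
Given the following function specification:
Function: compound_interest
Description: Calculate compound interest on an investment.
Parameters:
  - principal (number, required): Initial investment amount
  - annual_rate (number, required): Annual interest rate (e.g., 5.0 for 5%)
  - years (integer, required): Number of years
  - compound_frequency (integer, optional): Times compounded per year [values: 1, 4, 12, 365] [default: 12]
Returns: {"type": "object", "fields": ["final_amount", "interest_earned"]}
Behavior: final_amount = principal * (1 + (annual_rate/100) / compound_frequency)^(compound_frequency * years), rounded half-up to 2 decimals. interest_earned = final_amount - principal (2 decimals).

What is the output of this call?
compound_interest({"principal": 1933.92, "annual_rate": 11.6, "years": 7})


Defaults applied: compound_frequency=12
rate per period = 11.6/100/12 = 0.009666666667 (keep full precision); periods = 12 * 7 = 84
(1 + 0.009666666667)^84 = 2.24364201
final_amount = 1933.92 * 2.24364201 = 4339.02416 -> 4339.02
interest_earned = 4339.02 - 1933.92 = 2405.10
Output:
{"final_amount": 4339.02, "interest_earned": 2405.1}


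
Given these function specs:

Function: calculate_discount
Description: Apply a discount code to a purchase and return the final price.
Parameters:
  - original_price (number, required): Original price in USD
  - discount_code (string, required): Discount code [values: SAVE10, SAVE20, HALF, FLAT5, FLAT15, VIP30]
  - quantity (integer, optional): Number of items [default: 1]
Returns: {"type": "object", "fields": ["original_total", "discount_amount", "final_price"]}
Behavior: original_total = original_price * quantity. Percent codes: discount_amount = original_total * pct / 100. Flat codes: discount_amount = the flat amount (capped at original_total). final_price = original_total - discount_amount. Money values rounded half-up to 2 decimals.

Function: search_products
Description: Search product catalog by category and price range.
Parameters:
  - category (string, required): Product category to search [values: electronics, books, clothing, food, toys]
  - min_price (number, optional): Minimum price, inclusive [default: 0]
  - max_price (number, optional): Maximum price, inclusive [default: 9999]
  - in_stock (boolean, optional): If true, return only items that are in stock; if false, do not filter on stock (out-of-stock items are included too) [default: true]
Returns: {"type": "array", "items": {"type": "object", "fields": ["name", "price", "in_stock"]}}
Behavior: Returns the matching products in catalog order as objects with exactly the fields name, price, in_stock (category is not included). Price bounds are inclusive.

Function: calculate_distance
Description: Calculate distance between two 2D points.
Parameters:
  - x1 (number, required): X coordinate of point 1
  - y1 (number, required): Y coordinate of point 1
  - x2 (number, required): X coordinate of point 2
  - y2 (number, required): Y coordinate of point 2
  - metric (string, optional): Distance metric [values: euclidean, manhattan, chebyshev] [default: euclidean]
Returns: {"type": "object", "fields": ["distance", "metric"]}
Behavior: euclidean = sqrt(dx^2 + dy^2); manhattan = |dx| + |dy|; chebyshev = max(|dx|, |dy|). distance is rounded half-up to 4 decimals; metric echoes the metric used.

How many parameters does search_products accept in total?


Parameters of search_products: category (required), min_price (optional), max_price (optional), in_stock (optional)
Total:
4


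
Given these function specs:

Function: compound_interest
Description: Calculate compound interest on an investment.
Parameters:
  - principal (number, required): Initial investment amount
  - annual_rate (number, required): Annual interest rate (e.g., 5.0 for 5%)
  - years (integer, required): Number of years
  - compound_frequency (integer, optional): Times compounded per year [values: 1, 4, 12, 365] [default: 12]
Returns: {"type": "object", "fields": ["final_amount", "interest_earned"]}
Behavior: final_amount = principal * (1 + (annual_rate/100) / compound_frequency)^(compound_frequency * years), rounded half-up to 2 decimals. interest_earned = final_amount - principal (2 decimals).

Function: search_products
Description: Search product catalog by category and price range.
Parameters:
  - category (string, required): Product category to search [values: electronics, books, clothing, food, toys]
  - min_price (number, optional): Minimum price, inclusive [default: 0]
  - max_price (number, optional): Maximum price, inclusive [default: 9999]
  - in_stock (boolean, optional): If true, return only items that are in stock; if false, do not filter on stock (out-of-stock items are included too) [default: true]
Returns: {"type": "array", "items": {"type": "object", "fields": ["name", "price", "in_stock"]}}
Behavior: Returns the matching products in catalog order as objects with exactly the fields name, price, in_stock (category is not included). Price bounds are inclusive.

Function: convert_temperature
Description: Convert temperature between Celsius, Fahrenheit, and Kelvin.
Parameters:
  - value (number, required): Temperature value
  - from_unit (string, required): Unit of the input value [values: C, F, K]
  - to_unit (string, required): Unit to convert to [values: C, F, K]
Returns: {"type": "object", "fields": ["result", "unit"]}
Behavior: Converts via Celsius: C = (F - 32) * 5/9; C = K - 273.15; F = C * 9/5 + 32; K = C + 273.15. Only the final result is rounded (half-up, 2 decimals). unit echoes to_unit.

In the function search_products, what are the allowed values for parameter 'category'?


The search_products spec declares:
  - category (string, required): Product category to search [values: electronics, books, clothing, food, toys]
Allowed values:
electronics, books, clothing, food, toys


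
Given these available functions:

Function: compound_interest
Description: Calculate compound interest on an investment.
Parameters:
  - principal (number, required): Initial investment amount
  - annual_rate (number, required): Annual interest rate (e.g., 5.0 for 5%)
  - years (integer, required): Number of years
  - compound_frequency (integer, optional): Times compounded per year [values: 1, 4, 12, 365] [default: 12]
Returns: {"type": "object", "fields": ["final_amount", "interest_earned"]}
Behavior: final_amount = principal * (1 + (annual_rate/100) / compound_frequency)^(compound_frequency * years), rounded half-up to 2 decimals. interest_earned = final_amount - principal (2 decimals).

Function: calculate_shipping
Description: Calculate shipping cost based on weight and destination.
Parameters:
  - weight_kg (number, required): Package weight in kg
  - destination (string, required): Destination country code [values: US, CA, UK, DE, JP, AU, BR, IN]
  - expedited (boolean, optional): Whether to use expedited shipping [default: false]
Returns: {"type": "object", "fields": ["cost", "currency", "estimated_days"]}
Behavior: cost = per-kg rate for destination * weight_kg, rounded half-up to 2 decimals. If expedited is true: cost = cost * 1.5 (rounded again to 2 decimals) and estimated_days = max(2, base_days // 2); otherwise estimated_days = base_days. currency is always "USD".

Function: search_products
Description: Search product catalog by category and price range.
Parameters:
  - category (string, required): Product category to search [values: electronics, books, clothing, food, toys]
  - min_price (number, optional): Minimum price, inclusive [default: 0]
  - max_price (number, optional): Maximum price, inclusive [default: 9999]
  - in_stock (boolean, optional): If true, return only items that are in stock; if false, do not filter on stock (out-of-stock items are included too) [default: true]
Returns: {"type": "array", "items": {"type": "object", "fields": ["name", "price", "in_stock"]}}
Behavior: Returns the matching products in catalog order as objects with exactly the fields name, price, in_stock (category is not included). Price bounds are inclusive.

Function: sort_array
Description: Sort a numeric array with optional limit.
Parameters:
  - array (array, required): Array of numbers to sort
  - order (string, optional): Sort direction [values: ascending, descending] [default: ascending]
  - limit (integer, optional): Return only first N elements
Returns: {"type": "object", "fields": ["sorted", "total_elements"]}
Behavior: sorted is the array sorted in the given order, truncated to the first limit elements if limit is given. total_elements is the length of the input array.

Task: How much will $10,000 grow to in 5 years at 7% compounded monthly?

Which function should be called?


The task needs a function whose description is: Calculate compound interest on an investment.
compound_interest


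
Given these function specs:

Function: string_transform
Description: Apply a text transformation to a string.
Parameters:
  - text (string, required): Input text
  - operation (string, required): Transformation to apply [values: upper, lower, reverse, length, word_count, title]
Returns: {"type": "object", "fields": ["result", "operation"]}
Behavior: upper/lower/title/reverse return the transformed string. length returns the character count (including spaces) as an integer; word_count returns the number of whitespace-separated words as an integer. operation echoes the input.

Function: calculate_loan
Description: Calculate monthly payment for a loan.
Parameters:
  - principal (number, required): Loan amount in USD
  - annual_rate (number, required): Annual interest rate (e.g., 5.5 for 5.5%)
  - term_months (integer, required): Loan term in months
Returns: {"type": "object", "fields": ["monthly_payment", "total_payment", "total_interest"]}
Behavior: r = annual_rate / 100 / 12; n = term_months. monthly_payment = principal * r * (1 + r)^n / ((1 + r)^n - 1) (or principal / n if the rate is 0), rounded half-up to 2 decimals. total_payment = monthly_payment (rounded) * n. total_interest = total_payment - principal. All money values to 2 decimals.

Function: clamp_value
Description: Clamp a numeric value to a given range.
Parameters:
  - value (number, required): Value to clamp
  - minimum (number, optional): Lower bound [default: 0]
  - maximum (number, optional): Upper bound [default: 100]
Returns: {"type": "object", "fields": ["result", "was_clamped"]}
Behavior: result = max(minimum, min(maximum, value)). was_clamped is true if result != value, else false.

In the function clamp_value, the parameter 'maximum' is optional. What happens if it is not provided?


The clamp_value spec declares:
  - maximum (number, optional): Upper bound [default: 100]
It defaults to 100


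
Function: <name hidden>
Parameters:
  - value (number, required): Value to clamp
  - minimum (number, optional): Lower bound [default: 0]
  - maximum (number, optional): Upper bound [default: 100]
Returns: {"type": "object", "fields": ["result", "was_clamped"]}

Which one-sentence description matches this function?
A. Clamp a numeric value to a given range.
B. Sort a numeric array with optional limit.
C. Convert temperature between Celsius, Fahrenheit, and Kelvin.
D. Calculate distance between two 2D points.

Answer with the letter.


Parameters value, minimum, maximum and return ["result", "was_clamped"] fit: Clamp a numeric value to a given range.
A


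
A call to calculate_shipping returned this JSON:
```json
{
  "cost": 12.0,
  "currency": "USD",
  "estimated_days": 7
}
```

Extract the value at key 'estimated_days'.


7


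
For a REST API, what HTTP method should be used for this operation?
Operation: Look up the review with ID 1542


GET = read, POST = create, PUT = update/replace, DELETE = remove
This operation is a read.
GET


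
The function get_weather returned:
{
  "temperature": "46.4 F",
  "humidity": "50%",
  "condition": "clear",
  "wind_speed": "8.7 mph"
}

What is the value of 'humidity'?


50%


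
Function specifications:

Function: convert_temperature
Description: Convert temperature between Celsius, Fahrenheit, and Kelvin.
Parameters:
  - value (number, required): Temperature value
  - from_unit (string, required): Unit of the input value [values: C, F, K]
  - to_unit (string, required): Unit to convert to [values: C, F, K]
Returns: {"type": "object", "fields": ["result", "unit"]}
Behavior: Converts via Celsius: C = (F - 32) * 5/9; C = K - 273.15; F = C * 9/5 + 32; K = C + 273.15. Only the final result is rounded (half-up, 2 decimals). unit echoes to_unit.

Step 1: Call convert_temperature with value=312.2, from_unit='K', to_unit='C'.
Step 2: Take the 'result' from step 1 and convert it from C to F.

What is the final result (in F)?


Step 1: convert_temperature(value=312.2, from_unit=K, to_unit=C)
  To C: 312.2 - 273.15 = 39.05
  Target is C: 39.05
  Round to 2 decimals: 39.05
  -> result = 39.05 C
Step 2: convert_temperature(value=39.05, from_unit=C, to_unit=F)
  Input already in C: 39.05
  To F: 39.05 * 9/5 + 32 = 102.29
  Round to 2 decimals: 102.29
  -> result = 102.29 F
102.29 F


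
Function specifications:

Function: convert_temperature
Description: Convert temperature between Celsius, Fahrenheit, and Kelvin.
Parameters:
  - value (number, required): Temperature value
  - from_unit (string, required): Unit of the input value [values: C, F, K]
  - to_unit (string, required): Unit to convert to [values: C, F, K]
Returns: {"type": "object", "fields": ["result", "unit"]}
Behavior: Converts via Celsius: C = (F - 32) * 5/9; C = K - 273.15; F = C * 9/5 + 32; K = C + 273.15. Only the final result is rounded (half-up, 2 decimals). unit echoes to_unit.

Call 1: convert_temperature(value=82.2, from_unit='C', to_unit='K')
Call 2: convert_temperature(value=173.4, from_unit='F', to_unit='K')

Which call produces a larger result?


Call 1:
  Input already in C: 82.2
  To K: 82.2 + 273.15 = 355.35
  Round to 2 decimals: 355.35
  -> 355.35 K
Call 2:
  To C: (173.4 - 32) * 5/9 = 78.555556
  To K: 78.555556 + 273.15 = 351.705556
  Round to 2 decimals: 351.71
  -> 351.71 K
Call 1 (355.35 K)


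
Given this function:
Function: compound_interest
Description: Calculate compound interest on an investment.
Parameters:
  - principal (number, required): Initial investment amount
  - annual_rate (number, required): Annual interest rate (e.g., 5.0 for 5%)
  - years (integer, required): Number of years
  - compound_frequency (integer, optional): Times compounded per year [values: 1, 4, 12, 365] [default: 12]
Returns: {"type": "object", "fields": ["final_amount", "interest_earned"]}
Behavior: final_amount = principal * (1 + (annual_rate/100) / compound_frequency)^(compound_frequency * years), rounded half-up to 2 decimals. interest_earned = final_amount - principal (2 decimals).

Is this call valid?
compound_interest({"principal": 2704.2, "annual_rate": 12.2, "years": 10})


Checking all required parameters present and types match... All valid.
Valid


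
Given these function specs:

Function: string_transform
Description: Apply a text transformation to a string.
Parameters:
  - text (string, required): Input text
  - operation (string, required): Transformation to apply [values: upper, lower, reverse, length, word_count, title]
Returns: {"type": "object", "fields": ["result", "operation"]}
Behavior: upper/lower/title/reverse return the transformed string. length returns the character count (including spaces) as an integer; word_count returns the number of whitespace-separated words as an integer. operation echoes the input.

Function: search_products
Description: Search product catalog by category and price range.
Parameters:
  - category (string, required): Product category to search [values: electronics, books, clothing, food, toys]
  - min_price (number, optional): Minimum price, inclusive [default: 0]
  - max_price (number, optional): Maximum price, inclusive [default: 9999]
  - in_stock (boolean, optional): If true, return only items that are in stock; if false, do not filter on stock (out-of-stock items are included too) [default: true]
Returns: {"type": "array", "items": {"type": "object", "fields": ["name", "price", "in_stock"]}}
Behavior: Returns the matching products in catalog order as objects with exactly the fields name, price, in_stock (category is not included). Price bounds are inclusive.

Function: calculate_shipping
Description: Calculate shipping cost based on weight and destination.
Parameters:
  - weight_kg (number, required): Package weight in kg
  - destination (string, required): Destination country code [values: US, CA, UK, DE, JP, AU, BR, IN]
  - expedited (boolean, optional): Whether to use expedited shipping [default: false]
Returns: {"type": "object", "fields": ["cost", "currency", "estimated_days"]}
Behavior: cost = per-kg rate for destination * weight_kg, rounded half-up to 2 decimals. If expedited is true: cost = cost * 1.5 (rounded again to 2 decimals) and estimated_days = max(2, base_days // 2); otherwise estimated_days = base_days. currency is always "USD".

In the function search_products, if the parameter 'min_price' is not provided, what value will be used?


The search_products spec declares:
  - min_price (number, optional): Minimum price, inclusive [default: 0]
Default:
0


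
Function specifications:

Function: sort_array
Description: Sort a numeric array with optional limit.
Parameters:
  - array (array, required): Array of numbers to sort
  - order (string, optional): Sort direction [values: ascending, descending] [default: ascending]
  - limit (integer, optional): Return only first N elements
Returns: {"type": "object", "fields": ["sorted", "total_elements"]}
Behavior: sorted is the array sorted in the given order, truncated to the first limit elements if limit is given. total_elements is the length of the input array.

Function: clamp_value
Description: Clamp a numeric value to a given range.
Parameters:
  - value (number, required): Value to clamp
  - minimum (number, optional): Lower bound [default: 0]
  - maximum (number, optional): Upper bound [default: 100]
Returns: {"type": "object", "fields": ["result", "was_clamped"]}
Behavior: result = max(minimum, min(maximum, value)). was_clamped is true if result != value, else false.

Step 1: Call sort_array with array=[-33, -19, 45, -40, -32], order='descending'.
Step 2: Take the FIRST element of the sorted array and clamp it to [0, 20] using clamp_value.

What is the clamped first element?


Step 1: sort_array(order=descending)
  sorted: [45, -19, -32, -33, -40]
  -> first element = 45
Step 2: clamp_value(value=45, minimum=0, maximum=20)
  result = max(0, min(20, 45)) = max(0, 20) = 20
  was_clamped = (20 != 45) = true
  -> result = 20
20


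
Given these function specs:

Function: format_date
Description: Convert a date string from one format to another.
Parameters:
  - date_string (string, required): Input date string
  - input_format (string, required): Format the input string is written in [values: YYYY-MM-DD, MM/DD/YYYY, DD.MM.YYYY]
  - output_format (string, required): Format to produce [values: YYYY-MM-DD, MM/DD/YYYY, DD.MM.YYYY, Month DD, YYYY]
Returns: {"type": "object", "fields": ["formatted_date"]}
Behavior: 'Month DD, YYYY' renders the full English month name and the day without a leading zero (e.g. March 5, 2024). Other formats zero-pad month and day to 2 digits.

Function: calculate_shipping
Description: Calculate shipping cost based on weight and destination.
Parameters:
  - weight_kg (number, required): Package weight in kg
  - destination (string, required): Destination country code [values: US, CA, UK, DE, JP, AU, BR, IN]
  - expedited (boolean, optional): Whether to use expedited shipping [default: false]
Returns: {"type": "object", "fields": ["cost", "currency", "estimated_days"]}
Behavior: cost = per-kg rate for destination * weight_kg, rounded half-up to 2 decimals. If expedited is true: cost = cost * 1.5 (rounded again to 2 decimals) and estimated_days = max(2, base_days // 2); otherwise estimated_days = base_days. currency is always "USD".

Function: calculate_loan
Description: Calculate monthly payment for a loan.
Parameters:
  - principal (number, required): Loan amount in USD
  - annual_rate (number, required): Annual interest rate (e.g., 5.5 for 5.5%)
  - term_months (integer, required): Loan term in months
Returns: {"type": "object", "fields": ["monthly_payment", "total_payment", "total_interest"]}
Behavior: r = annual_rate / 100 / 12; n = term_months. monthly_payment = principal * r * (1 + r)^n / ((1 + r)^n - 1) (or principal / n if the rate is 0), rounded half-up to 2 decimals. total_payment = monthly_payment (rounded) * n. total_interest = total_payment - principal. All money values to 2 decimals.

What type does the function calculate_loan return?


The calculate_loan spec declares Returns: {"type": "object", "fields": ["monthly_payment", "total_payment", "total_interest"]}
Type:
object


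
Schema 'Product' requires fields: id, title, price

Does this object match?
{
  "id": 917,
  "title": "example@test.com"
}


Checking required fields...
Missing: price
Invalid - missing required field 'price'


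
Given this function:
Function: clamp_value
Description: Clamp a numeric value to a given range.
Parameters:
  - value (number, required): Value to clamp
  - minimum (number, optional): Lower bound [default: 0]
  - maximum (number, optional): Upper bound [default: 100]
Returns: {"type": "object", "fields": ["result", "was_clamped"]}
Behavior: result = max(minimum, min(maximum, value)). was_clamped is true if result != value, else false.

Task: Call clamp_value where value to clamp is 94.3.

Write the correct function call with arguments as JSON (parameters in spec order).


Mapping each described value to its parameter name:
  'Value to clamp' -> value = 94.3
clamp_value({"value": 94.3})


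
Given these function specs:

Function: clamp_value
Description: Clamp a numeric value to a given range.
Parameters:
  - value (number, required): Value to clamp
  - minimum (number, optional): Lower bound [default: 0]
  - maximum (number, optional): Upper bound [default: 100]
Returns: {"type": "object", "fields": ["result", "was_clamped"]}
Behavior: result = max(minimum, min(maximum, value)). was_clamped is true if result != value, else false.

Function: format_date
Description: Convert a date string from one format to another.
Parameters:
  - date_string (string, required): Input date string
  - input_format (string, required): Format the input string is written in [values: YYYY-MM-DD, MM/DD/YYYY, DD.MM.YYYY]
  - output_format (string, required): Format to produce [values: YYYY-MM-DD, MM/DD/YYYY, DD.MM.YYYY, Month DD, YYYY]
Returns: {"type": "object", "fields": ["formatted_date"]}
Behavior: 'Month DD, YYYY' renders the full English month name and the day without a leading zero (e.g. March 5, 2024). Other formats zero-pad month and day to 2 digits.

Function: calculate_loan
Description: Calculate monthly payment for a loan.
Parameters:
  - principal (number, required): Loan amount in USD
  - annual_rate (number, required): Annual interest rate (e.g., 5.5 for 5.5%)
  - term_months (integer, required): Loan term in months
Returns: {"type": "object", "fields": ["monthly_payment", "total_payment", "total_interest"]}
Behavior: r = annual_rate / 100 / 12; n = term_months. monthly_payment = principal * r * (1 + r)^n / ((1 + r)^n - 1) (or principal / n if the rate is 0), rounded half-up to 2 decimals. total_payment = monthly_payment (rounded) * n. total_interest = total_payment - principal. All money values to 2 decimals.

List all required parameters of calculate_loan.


Parameters of calculate_loan and their required/optional flag:
  principal: required
  annual_rate: required
  term_months: required
annual_rate, principal, term_months


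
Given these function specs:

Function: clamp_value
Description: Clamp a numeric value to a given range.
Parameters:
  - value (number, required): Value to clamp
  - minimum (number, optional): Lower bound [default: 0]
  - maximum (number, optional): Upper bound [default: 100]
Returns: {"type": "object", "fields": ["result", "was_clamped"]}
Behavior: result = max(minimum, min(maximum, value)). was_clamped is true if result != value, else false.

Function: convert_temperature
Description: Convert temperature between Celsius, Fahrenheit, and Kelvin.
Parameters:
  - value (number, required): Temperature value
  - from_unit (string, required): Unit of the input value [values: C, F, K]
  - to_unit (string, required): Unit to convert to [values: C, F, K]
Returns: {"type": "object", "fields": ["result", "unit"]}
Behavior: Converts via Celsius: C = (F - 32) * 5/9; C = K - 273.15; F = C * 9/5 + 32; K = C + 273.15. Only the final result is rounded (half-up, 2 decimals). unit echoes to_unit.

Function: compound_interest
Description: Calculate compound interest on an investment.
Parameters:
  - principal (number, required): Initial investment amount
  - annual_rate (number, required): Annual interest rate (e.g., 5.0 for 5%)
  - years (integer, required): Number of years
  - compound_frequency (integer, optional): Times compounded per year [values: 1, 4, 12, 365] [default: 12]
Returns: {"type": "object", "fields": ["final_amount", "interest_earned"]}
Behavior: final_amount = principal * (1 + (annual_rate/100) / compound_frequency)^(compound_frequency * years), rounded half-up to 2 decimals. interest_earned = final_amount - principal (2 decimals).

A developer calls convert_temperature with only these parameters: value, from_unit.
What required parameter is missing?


Required parameters: value, from_unit, to_unit
Provided: value, from_unit
Missing: to_unit
to_unit


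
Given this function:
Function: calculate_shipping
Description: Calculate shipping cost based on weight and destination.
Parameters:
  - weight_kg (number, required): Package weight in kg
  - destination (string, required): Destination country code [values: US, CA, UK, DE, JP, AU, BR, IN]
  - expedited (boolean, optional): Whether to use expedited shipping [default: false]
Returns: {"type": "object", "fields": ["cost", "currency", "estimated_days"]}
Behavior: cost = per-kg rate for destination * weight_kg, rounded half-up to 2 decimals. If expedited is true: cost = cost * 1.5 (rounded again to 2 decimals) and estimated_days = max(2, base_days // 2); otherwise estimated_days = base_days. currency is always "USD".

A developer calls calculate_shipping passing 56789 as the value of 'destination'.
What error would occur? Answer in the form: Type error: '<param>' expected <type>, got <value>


Spec: 'destination' is declared as string; 56789 is an integer.
Type error: 'destination' expected string, got 56789


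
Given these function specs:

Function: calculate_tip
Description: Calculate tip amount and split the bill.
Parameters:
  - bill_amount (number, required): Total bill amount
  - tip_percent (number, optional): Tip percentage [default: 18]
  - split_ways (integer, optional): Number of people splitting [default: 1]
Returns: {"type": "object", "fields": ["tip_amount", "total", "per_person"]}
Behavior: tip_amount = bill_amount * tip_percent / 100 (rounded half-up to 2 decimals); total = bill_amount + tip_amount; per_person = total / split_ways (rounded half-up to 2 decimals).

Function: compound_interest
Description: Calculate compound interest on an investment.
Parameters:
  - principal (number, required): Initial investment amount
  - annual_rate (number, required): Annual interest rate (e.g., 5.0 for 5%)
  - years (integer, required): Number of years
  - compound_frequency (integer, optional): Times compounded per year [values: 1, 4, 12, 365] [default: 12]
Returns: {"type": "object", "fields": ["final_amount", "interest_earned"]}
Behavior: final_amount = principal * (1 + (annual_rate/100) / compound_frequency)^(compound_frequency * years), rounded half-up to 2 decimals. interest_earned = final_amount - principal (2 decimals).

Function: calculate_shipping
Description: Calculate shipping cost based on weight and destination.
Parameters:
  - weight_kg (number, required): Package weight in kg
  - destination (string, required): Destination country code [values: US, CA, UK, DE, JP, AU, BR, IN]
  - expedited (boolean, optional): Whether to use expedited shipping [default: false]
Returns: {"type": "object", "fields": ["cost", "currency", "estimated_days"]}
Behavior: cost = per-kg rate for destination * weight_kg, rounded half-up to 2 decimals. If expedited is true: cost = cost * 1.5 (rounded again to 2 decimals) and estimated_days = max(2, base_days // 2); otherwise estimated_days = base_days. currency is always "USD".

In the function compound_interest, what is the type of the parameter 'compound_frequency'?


The compound_interest spec declares:
  - compound_frequency (integer, optional): Times compounded per year [values: 1, 4, 12, 365] [default: 12]
Type:
integer


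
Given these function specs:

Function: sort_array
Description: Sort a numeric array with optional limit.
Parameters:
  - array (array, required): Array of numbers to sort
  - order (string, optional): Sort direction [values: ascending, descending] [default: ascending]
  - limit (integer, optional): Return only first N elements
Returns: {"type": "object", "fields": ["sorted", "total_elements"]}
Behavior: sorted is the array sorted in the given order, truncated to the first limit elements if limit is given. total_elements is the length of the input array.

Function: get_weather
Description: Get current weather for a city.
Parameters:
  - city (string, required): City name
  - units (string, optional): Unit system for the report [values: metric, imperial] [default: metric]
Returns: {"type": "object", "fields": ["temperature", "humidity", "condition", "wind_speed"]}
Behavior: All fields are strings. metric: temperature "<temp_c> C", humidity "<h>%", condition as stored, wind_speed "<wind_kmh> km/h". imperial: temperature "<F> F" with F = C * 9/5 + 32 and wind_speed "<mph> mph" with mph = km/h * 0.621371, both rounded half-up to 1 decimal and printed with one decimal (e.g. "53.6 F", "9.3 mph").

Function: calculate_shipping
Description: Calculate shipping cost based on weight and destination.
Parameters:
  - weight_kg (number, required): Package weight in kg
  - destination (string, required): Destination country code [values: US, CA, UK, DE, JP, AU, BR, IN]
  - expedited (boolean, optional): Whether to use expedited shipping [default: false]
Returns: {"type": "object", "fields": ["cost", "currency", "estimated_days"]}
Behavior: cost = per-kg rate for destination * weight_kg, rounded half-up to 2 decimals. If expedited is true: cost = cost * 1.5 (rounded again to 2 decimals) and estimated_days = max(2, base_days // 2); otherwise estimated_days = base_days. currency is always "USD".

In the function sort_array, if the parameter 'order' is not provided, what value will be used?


The sort_array spec declares:
  - order (string, optional): Sort direction [values: ascending, descending] [default: ascending]
Default:
ascending


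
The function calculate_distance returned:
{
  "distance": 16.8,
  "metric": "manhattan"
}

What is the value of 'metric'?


manhattan


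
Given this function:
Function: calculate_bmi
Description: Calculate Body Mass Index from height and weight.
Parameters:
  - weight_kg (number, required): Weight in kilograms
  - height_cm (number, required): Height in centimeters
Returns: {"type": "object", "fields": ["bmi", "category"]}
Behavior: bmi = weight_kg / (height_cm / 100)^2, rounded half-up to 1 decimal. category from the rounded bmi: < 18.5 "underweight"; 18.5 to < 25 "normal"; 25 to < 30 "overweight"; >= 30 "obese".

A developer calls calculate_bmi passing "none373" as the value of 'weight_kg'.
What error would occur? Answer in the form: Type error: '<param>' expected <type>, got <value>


Spec: 'weight_kg' is declared as number; "none373" is a string.
Type error: 'weight_kg' expected number, got "none373"


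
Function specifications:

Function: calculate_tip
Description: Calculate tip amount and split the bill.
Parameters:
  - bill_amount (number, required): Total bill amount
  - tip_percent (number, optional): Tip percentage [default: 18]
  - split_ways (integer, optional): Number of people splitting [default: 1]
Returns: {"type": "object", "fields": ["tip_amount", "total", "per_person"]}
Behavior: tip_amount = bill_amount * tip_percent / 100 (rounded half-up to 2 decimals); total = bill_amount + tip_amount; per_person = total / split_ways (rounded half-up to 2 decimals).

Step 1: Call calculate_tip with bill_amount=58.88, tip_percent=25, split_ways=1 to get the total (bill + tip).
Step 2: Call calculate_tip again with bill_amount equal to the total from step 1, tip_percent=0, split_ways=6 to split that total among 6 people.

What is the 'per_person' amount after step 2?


Step 1: calculate_tip(bill_amount=58.88, tip_percent=25, split_ways=1)
  tip_amount = 58.88 * 25/100 = 14.72 -> 14.72
  total = 58.88 + 14.72 = 73.60
  per_person = 73.60 / 1 = 73.6 -> 73.60
  -> total = 73.60
Step 2: calculate_tip(bill_amount=73.6, tip_percent=0, split_ways=6)
  tip_amount = 73.6 * 0/100 = 0 -> 0.00
  total = 73.6 + 0.00 = 73.60
  per_person = 73.60 / 6 = 12.266667 -> 12.27
  -> per_person = 12.27
$12.27
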